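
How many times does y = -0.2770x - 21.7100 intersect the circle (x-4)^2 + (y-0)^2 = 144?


Substitute y = -0.2770x - 21.7100: (x-4)^2 + (-0.2770x- 21.7100-0)^2 = 144
Expand to Ax^2 + Bx + C = 0, where b-k = -21.71
A = 1+m^2 = 1.076729
B = 2(m(b-k) - h) = 2(-0.2770*(-21.71) - 4) = 4.02734
C = h^2 + (b-k)^2 - r^2 = 16 + 471.3241 - 144 = 343.3241
disc = B^2-4AC = 16.2195 - 1478.6681 = -1462.4486
disc < 0

0 intersection points


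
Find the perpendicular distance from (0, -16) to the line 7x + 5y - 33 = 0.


|7*0 + 5*(-16) - 33| = |-113| = 113
sqrt(49 + 25) = sqrt(74) = 8.6023
d = 113/sqrt(74) = 13.1360

13.1360


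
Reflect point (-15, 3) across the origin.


Reflection rule for origin: (-x, -y)
(-15, 3) -> (15, -3)

(15, -3)


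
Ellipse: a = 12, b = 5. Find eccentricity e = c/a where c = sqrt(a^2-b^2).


c = sqrt(144-25) = sqrt(119) = 10.9087
e = c/a = sqrt(119)/12 = 0.9091

e = 0.9091


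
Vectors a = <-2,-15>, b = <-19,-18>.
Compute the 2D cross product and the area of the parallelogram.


cross = -2*(-18) + 15*(-19) = 36 - 285 = -249
Parallelogram area = |-249| = 249

cross = -249, parallelogram area = 249


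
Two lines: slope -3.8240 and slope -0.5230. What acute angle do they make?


m1-m2 = -3.301
1+m1*m2 = 2.999952
tan(theta) = |-3.301/2.999952| = 1.100351
theta = arctan(|-3.301/2.999952|) = 47.7354 degrees (acute angle)

47.7354 degrees


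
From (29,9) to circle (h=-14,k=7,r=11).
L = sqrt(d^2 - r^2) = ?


d = sqrt((29+ 14)^2 + (9-7)^2) = sqrt(1849+4) = 43.0465
L = sqrt(1853.0000 - 121) = sqrt(1732.0000) = 41.6173

41.6173


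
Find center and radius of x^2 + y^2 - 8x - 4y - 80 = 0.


h = -D/2 = 8/2 = 4
k = -E/2 = 4/2 = 2
r^2 = h^2 + k^2 - F = 16 + 4 + 80 = 100
r = 10

Center (4, 2), radius = 10


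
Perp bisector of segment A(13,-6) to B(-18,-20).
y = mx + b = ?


Midpoint = (-2.5, -13)
Slope of AB = dy/dx = -14/(-31) = 0.4516
Perp slope = -dx/dy = -31/14 = -2.2143
b = My - (perp slope)*Mx = -13 + (-31*(-2.5))/(-14) = -13 - 5.5357 = -18.5357

y = -2.2143x - 18.5357


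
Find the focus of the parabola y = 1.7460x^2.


a = 1.7460
4a = 6.9840
focus = (0, 1/6.9840) = (0, 0.1432)

Focus = (0, 0.1432)


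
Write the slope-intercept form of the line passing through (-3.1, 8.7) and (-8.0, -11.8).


m = (-20.5)/(-4.9) = 4.1837
b = y1 - m*x1 = 8.7 - (-20.5*(-3.1))/(-4.9) = 8.7 + 12.9694 = 21.6694

y = 4.1837x + 21.6694


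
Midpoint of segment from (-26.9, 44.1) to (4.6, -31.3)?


Mx = (-26.9 + 4.6)/2 = -22.3/2 = -11.1500
My = (44.1 - 31.3)/2 = 12.8/2 = 6.4000

(-11.1500, 6.4000)


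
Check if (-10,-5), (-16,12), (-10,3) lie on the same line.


-10*(12-3) - 16*(3+ 5) - 10*(-5-12)
= -90 - 128 + 170 = -48

No, not collinear (determinant = -48)


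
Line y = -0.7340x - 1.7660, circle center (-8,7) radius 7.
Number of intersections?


Substitute y = -0.7340x - 1.7660: (x+ 8)^2 + (-0.7340x- 1.7660-7)^2 = 49
Expand to Ax^2 + Bx + C = 0, where b-k = -8.766
A = 1+m^2 = 1.538756
B = 2(m(b-k) - h) = 2(-0.7340*(-8.766) + 8) = 28.868488
C = h^2 + (b-k)^2 - r^2 = 64 + 76.842756 - 49 = 91.842756
disc = B^2-4AC = 833.3896 - 565.2944 = 268.0952
disc > 0

2 intersection points


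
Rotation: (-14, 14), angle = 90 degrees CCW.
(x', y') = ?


cos(90) = 0, sin(90) = 1
x' = -14*0 - 14*1 = -14
y' = -14*1 + 14*0 = -14

(-14, -14)


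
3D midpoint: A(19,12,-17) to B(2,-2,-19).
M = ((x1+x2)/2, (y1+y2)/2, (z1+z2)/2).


Mx = (19+2)/2 = 10.5000
My = (12- 2)/2 = 5.0000
Mz = (-17- 19)/2 = -18.0000

M = (10.5000, 5.0000, -18.0000)


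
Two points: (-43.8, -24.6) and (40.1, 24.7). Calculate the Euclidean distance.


dx = 40.1 + 43.8 = 83.9
dy = 24.7 + 24.6 = 49.3
d = sqrt(7039.21 + 2430.49) = sqrt(9469.7) = 97.3124

97.3124


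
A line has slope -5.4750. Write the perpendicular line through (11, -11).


Perpendicular slope = -1/m1 = -1/(-5.4750) = 0.1826
b2 = y0 - m2*x0 = -11 + 11/(-5.4750) = -11 - 2.0091 = -13.0091

y = 0.1826x - 13.0091


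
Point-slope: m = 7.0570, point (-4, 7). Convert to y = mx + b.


y - 7 = 7.0570(x + 4)
y = 7.0570x + 7 - 7.0570*(-4)
y = 7.0570x + 35.2280

y = 7.0570x + 35.2280


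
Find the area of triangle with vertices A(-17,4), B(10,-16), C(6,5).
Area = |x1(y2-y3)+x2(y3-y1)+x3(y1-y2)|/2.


-17*(-16-5) = 357
10*(5-4) = 10
6*(4+ 16) = 120
sum = 487
Area = |487|/2 = 243.5000

243.5000 sq units


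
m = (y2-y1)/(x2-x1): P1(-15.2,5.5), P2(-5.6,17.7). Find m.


dy = 17.7 - 5.5 = 12.2
dx = -5.6 + 15.2 = 9.6
m = 12.2/9.6 = 1.2708

m = 1.2708


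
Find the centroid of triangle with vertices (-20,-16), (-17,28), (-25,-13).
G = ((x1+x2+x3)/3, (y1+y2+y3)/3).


Gx = (-20- 17- 25)/3 = -62/3 = -20.6667
Gy = (-16+28- 13)/3 = -1/3 = -0.3333

G = (-20.6667, -0.3333)


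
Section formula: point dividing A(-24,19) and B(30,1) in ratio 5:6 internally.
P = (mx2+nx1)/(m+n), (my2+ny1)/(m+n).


Px = (5*30 + 6*(-24))/11 = 6/11 = 0.5455
Py = (5*1 + 6*19)/11 = 119/11 = 10.8182

P = (0.5455, 10.8182)


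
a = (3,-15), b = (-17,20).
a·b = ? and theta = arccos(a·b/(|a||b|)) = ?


a·b = 3*(-17) - 15*20 = -51 - 300 = -351
|a| = sqrt(9+225) = 15.2971
|b| = sqrt(289+400) = 26.2488
cos(theta) = -351/(sqrt(234)*sqrt(689)) = -351/sqrt(161226) = -0.874157
theta = arccos(-351/sqrt(161226)) = 150.9454 degrees

a·b = -351, theta = 150.9454 deg


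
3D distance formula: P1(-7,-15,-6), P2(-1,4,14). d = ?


dx=6, dy=19, dz=20
d = sqrt(36+361+400) = sqrt(797) = 28.2312

28.2312


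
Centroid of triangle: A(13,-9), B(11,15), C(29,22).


Gx = (13+11+29)/3 = 53/3 = 17.6667
Gy = (-9+15+22)/3 = 28/3 = 9.3333

G = (17.6667, 9.3333)


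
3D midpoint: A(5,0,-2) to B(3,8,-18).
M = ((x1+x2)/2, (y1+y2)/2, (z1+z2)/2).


Mx = (5+3)/2 = 4.0000
My = (0+8)/2 = 4.0000
Mz = (-2- 18)/2 = -10.0000

M = (4.0000, 4.0000, -10.0000)


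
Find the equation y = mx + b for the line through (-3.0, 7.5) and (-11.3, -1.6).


m = (-9.1)/(-8.3) = 1.0964
b = y1 - m*x1 = 7.5 - (-9.1*(-3.0))/(-8.3) = 7.5 + 3.2892 = 10.7892

y = 1.0964x + 10.7892


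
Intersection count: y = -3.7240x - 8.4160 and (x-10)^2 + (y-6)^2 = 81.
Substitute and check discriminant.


Substitute y = -3.7240x - 8.4160: (x-10)^2 + (-3.7240x- 8.4160-6)^2 = 81
Expand to Ax^2 + Bx + C = 0, where b-k = -14.416
A = 1+m^2 = 14.868176
B = 2(m(b-k) - h) = 2(-3.7240*(-14.416) - 10) = 87.370368
C = h^2 + (b-k)^2 - r^2 = 100 + 207.821056 - 81 = 226.821056
disc = B^2-4AC = 7633.5812 - 13489.6615 = -5856.0803
disc < 0

0 intersection points


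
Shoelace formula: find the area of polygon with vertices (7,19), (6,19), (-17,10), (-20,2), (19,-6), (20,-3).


sum(xi*y_{i+1}) = 7*19 + 6*10 - 17*2 - 20*(-6) + 19*(-3) + 20*19 = 602
sum(yi*x_{i+1}) = 19*6 + 19*(-17) + 10*(-20) + 2*19 - 6*20 - 3*7 = -512
Area = |602 + 512|/2 = 1114/2 = 557.0000

557.0000 sq units


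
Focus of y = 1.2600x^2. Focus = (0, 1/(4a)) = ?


a = 1.2600
4a = 5.0400
focus = (0, 1/5.0400) = (0, 0.1984)

Focus = (0, 0.1984)


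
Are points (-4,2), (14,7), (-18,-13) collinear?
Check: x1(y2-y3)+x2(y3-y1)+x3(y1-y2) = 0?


-4*(7+ 13) + 14*(-13-2) - 18*(2-7)
= -80 - 210 + 90 = -200

No, not collinear (determinant = -200)


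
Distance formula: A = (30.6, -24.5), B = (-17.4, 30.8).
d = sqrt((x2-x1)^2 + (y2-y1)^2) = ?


dx = -17.4 - 30.6 = -48.0
dy = 30.8 + 24.5 = 55.3
d = sqrt(2304.0 + 3058.09) = sqrt(5362.09) = 73.2263

73.2263


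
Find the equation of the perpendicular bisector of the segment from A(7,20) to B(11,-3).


Midpoint = (9, 8.5)
Slope of AB = dy/dx = -23/4 = -5.7500
Perp slope = -dx/dy = 4/23 = 0.1739
b = My - (perp slope)*Mx = 8.5 + (4*9)/(-23) = 8.5 - 1.5652 = 6.9348

y = 0.1739x + 6.9348


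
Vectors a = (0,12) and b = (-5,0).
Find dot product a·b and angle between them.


a·b = 0*(-5) + 12*0 = 0 + 0 = 0
|a| = sqrt(0+144) = 12.0000
|b| = sqrt(25+0) = 5.0000
cos(theta) = 0/(sqrt(144)*sqrt(25)) = 0/sqrt(3600) = 0
theta = arccos(0/sqrt(3600)) = 90.0000 degrees

a·b = 0, theta = 90.0000 deg


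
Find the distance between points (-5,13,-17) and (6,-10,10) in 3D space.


dx=11, dy=-23, dz=27
d = sqrt(121+529+729) = sqrt(1379) = 37.1349

37.1349


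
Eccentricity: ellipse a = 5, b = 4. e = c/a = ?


c = sqrt(25-16) = sqrt(9) = 3.0000
e = c/a = 3/5 = 0.6000

e = 0.6000


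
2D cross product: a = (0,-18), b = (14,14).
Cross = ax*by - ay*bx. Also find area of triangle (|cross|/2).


cross = 0*14 + 18*14 = 0 + 252 = 252
Triangle area = |252|/2 = 252/2 = 126.0000

cross = 252, triangle area = 126.0000


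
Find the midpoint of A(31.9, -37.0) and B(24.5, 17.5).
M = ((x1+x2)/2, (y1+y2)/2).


Mx = (31.9 + 24.5)/2 = 56.4/2 = 28.2000
My = (-37.0 + 17.5)/2 = -19.5/2 = -9.7500

(28.2000, -9.7500)


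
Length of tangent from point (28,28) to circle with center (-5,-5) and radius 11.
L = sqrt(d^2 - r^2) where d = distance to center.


d = sqrt((28+ 5)^2 + (28+ 5)^2) = sqrt(1089+1089) = 46.6690
L = sqrt(2178.0000 - 121) = sqrt(2057.0000) = 45.3542

45.3542


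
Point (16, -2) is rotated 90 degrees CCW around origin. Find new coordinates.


cos(90) = 0, sin(90) = 1
x' = 16*0 + 2*1 = 2
y' = 16*1 - 2*0 = 16

(2, 16)


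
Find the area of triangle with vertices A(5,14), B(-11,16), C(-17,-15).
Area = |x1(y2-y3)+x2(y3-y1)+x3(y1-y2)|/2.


5*(16+ 15) = 155
-11*(-15-14) = 319
-17*(14-16) = 34
sum = 508
Area = |508|/2 = 254.0000

254.0000 sq units


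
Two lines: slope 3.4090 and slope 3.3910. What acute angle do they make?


m1-m2 = 0.018
1+m1*m2 = 12.559919
tan(theta) = |0.018/12.559919| = 0.001433
theta = arctan(|0.018/12.559919|) = 0.0821 degrees (acute angle)

0.0821 degrees


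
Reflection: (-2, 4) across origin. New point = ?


Reflection rule for origin: (-x, -y)
(-2, 4) -> (2, -4)

(2, -4)


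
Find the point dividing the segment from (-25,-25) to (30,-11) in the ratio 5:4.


Px = (5*30 + 4*(-25))/9 = 50/9 = 5.5556
Py = (5*(-11) + 4*(-25))/9 = -155/9 = -17.2222

P = (5.5556, -17.2222)


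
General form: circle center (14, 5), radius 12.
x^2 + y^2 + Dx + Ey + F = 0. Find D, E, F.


(x-14)^2 + (y-5)^2 = 12^2
D = -2h = -28, E = -2k = -10
F = h^2+k^2-r^2 = 196+25-144 = 77

D = -28, E = -10, F = 77


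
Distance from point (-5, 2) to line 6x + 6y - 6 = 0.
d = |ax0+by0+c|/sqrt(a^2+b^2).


|6*(-5) + 6*2 - 6| = |-24| = 24
sqrt(36 + 36) = sqrt(72) = 8.4853
d = 24/sqrt(72) = 2.8284

2.8284


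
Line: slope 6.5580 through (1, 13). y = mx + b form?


y - 13 = 6.5580(x - 1)
y = 6.5580x + 13 - 6.5580*1
y = 6.5580x + 6.4420

y = 6.5580x + 6.4420


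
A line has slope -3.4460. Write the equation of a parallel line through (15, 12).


Parallel lines have equal slopes.
m2 = -3.4460
b2 = 12 + 3.4460*15 = 63.6900

y = -3.4460x + 63.6900


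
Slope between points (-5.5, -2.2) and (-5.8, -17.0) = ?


dy = -17.0 + 2.2 = -14.8
dx = -5.8 + 5.5 = -0.3
m = -14.8/(-0.3) = 49.3333

m = 49.3333


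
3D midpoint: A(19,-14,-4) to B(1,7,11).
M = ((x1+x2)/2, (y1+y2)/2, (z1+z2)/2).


Mx = (19+1)/2 = 10.0000
My = (-14+7)/2 = -3.5000
Mz = (-4+11)/2 = 3.5000

M = (10.0000, -3.5000, 3.5000)


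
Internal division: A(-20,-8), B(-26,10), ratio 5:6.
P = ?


Px = (5*(-26) + 6*(-20))/11 = -250/11 = -22.7273
Py = (5*10 + 6*(-8))/11 = 2/11 = 0.1818

P = (-22.7273, 0.1818)


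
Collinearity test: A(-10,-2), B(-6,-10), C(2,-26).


-10*(-10+ 26) - 6*(-26+ 2) + 2*(-2+ 10)
= -160 + 144 + 16 = 0

Yes, collinear (determinant = 0)


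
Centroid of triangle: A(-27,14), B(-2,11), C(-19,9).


Gx = (-27- 2- 19)/3 = -48/3 = -16.0000
Gy = (14+11+9)/3 = 34/3 = 11.3333

G = (-16.0000, 11.3333)


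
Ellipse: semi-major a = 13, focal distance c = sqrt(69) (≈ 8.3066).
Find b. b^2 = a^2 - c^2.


b^2 = 13^2 - (sqrt(69))^2 = 169 - 69 = 100
b = sqrt(100) = 10

b = 10


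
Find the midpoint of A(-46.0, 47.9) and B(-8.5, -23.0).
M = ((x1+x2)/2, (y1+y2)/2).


Mx = (-46.0 - 8.5)/2 = -54.5/2 = -27.2500
My = (47.9 - 23.0)/2 = 24.9/2 = 12.4500

(-27.2500, 12.4500)


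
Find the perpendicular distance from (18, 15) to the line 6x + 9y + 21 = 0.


|6*18 + 9*15 + 21| = |264| = 264
sqrt(36 + 81) = sqrt(117) = 10.8167
d = 264/sqrt(117) = 24.4068

24.4068


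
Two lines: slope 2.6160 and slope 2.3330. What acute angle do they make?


m1-m2 = 0.283
1+m1*m2 = 7.103128
tan(theta) = |0.283/7.103128| = 0.039842
theta = arctan(|0.283/7.103128|) = 2.2815 degrees (acute angle)

2.2815 degrees


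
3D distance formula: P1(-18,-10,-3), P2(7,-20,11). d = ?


dx=25, dy=-10, dz=14
d = sqrt(625+100+196) = sqrt(921) = 30.3480

30.3480


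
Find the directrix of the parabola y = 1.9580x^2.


a = 1.9580
1/(4a) = 0.1277
directrix: y = -0.1277 = -0.1277

y = -0.1277


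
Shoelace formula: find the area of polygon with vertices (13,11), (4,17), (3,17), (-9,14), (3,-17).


sum(xi*y_{i+1}) = 13*17 + 4*17 + 3*14 - 9*(-17) + 3*11 = 517
sum(yi*x_{i+1}) = 11*4 + 17*3 + 17*(-9) + 14*3 - 17*13 = -237
Area = |517 + 237|/2 = 754/2 = 377.0000

377.0000 sq units


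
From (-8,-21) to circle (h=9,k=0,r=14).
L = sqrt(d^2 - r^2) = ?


d = sqrt((-8-9)^2 + (-21-0)^2) = sqrt(289+441) = 27.0185
L = sqrt(730.0000 - 196) = sqrt(534.0000) = 23.1084

23.1084


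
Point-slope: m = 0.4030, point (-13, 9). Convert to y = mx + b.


y - 9 = 0.4030(x + 13)
y = 0.4030x + 9 - 0.4030*(-13)
y = 0.4030x + 14.2390

y = 0.4030x + 14.2390


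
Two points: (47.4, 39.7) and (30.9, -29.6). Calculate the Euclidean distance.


dx = 30.9 - 47.4 = -16.5
dy = -29.6 - 39.7 = -69.3
d = sqrt(272.25 + 4802.49) = sqrt(5074.74) = 71.2372

71.2372


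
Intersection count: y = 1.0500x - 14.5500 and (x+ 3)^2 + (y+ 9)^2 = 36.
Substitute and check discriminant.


Substitute y = 1.0500x - 14.5500: (x+ 3)^2 + (1.0500x- 14.5500+ 9)^2 = 36
Expand to Ax^2 + Bx + C = 0, where b-k = -5.55
A = 1+m^2 = 2.1025
B = 2(m(b-k) - h) = 2(1.0500*(-5.55) + 3) = -5.655
C = h^2 + (b-k)^2 - r^2 = 9 + 30.8025 - 36 = 3.8025
disc = B^2-4AC = 31.9790 - 31.9790 = 0
disc = 0

1 intersection point (tangent)


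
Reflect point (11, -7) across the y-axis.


Reflection rule for y-axis: (-x, y)
(11, -7) -> (-11, -7)

(-11, -7)


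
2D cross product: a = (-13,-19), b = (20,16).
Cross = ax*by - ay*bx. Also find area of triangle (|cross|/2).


cross = -13*16 + 19*20 = -208 + 380 = 172
Triangle area = |172|/2 = 172/2 = 86.0000

cross = 172, triangle area = 86.0000


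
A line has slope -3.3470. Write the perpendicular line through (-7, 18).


Perpendicular slope = -1/m1 = -1/(-3.3470) = 0.2988
b2 = y0 - m2*x0 = 18 - 7/(-3.3470) = 18 + 2.0914 = 20.0914

y = 0.2988x + 20.0914


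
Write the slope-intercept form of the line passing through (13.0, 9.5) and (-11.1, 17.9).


m = (8.4)/(-24.1) = -0.3485
b = y1 - m*x1 = 9.5 - (8.4*13.0)/(-24.1) = 9.5 + 4.5311 = 14.0311

y = -0.3485x + 14.0311


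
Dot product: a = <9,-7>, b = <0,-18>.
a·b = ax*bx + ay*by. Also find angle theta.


a·b = 9*0 - 7*(-18) = 0 + 126 = 126
|a| = sqrt(81+49) = 11.4018
|b| = sqrt(0+324) = 18.0000
cos(theta) = 126/(sqrt(130)*sqrt(324)) = 126/sqrt(42120) = 0.613941
theta = arccos(126/sqrt(42120)) = 52.1250 degrees

a·b = 126, theta = 52.1250 deg


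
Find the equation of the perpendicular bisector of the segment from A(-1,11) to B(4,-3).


Midpoint = (1.5, 4)
Slope of AB = dy/dx = -14/5 = -2.8000
Perp slope = -dx/dy = 5/14 = 0.3571
b = My - (perp slope)*Mx = 4 + (5*1.5)/(-14) = 4 - 0.5357 = 3.4643

y = 0.3571x + 3.4643


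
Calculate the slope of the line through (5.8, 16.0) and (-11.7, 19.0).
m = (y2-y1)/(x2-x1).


dy = 19.0 - 16.0 = 3.0
dx = -11.7 - 5.8 = -17.5
m = 3.0/(-17.5) = -0.1714

m = -0.1714


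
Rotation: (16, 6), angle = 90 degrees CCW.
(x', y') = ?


cos(90) = 0, sin(90) = 1
x' = 16*0 - 6*1 = -6
y' = 16*1 + 6*0 = 16

(-6, 16)


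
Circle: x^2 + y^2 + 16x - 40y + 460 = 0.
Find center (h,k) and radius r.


h = -D/2 = -16/2 = -8
k = -E/2 = 40/2 = 20
r^2 = h^2 + k^2 - F = 64 + 400 - 460 = 4
r = 2

Center (-8, 20), radius = 2


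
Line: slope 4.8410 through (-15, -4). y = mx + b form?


y + 4 = 4.8410(x + 15)
y = 4.8410x - 4 - 4.8410*(-15)
y = 4.8410x + 68.6150

y = 4.8410x + 68.6150


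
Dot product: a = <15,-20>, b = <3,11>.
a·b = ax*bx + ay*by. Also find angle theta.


a·b = 15*3 - 20*11 = 45 - 220 = -175
|a| = sqrt(225+400) = 25.0000
|b| = sqrt(9+121) = 11.4018
cos(theta) = -175/(sqrt(625)*sqrt(130)) = -175/sqrt(81250) = -0.613941
theta = arccos(-175/sqrt(81250)) = 127.8750 degrees

a·b = -175, theta = 127.8750 deg


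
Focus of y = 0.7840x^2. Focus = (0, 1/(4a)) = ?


a = 0.7840
4a = 3.1360
focus = (0, 1/3.1360) = (0, 0.3189)

Focus = (0, 0.3189)


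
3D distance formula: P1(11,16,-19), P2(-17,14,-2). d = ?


dx=-28, dy=-2, dz=17
d = sqrt(784+4+289) = sqrt(1077) = 32.8177

32.8177


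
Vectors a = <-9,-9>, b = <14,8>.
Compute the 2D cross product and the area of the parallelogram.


cross = -9*8 + 9*14 = -72 + 126 = 54
Parallelogram area = |54| = 54

cross = 54, parallelogram area = 54


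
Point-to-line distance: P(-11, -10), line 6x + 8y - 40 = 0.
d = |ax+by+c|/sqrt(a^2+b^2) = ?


|6*(-11) + 8*(-10) - 40| = |-186| = 186
sqrt(36 + 64) = sqrt(100) = 10.0000
d = 186/sqrt(100) = 18.6000

18.6000


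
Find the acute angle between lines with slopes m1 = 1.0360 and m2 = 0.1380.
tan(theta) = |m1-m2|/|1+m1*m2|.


m1-m2 = 0.898
1+m1*m2 = 1.142968
tan(theta) = |0.898/1.142968| = 0.785674
theta = arctan(|0.898/1.142968|) = 38.1558 degrees (acute angle)

38.1558 degrees


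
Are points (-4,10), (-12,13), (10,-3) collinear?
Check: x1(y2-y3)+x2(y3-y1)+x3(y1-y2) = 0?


-4*(13+ 3) - 12*(-3-10) + 10*(10-13)
= -64 + 156 - 30 = 62

No, not collinear (determinant = 62)


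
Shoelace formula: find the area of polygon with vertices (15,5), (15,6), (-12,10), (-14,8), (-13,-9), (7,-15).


sum(xi*y_{i+1}) = 15*6 + 15*10 - 12*8 - 14*(-9) - 13*(-15) + 7*5 = 500
sum(yi*x_{i+1}) = 5*15 + 6*(-12) + 10*(-14) + 8*(-13) - 9*7 - 15*15 = -529
Area = |500 + 529|/2 = 1029/2 = 514.5000

514.5000 sq units


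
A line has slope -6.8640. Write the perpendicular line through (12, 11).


Perpendicular slope = -1/m1 = -1/(-6.8640) = 0.1457
b2 = y0 - m2*x0 = 11 + 12/(-6.8640) = 11 - 1.7483 = 9.2517

y = 0.1457x + 9.2517


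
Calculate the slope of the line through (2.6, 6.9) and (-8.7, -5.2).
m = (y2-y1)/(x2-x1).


dy = -5.2 - 6.9 = -12.1
dx = -8.7 - 2.6 = -11.3
m = -12.1/(-11.3) = 1.0708

m = 1.0708


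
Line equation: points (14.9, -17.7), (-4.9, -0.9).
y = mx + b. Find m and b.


m = (16.8)/(-19.8) = -0.8485
b = y1 - m*x1 = -17.7 - (16.8*14.9)/(-19.8) = -17.7 + 12.6424 = -5.0576

y = -0.8485x - 5.0576


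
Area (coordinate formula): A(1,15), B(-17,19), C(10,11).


1*(19-11) = 8
-17*(11-15) = 68
10*(15-19) = -40
sum = 36
Area = |36|/2 = 18.0000

18.0000 sq units


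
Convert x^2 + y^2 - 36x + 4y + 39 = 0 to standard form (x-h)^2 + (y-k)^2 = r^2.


h = -D/2 = 36/2 = 18
k = -E/2 = -4/2 = -2
r^2 = h^2 + k^2 - F = 324 + 4 - 39 = 289
r = 17

Center (18, -2), radius = 17


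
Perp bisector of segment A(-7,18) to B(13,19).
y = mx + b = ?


Midpoint = (3, 18.5)
Slope of AB = dy/dx = 1/20 = 0.0500
Perp slope = -dx/dy = -20/1 = -20.0000
b = My - (perp slope)*Mx = 18.5 + (20*3)/1 = 18.5 + 60.0000 = 78.5000

y = -20.0000x + 78.5000


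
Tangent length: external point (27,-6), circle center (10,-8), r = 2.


d = sqrt((27-10)^2 + (-6+ 8)^2) = sqrt(289+4) = 17.1172
L = sqrt(293.0000 - 4) = sqrt(289.0000) = 17.0000

17.0000


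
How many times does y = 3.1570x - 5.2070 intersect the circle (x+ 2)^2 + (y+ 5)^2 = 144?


Substitute y = 3.1570x - 5.2070: (x+ 2)^2 + (3.1570x- 5.2070+ 5)^2 = 144
Expand to Ax^2 + Bx + C = 0, where b-k = -0.207
A = 1+m^2 = 10.966649
B = 2(m(b-k) - h) = 2(3.1570*(-0.207) + 2) = 2.693002
C = h^2 + (b-k)^2 - r^2 = 4 + 0.042849 - 144 = -139.957151
disc = B^2-4AC = 7.2523 + 6139.4438 = 6146.6961
disc > 0

2 intersection points


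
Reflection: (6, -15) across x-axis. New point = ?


Reflection rule for x-axis: (x, -y)
(6, -15) -> (6, 15)

(6, 15)


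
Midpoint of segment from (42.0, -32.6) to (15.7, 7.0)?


Mx = (42.0 + 15.7)/2 = 57.7/2 = 28.8500
My = (-32.6 + 7.0)/2 = -25.6/2 = -12.8000

(28.8500, -12.8000)


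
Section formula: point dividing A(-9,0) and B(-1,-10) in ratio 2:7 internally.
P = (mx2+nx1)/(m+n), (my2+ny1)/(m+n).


Px = (2*(-1) + 7*(-9))/9 = -65/9 = -7.2222
Py = (2*(-10) + 7*0)/9 = -20/9 = -2.2222

P = (-7.2222, -2.2222)


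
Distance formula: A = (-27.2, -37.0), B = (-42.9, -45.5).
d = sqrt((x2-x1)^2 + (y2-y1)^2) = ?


dx = -42.9 + 27.2 = -15.7
dy = -45.5 + 37.0 = -8.5
d = sqrt(246.49 + 72.25) = sqrt(318.74) = 17.8533

17.8533


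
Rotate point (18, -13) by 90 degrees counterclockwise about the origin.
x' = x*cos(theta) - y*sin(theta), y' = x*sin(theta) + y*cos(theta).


cos(90) = 0, sin(90) = 1
x' = 18*0 + 13*1 = 13
y' = 18*1 - 13*0 = 18

(13, 18)


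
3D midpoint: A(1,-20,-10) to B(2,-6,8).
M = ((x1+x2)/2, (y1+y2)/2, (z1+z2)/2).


Mx = (1+2)/2 = 1.5000
My = (-20- 6)/2 = -13.0000
Mz = (-10+8)/2 = -1.0000

M = (1.5000, -13.0000, -1.0000)


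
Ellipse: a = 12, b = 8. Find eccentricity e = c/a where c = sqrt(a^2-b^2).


c = sqrt(144-64) = sqrt(80) = 8.9443
e = c/a = sqrt(80)/12 = 0.7454

e = 0.7454


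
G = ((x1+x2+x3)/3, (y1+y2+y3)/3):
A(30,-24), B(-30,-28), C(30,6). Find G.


Gx = (30- 30+30)/3 = 30/3 = 10.0000
Gy = (-24- 28+6)/3 = -46/3 = -15.3333

G = (10.0000, -15.3333)


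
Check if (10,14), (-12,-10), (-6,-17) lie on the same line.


10*(-10+ 17) - 12*(-17-14) - 6*(14+ 10)
= 70 + 372 - 144 = 298

No, not collinear (determinant = 298)


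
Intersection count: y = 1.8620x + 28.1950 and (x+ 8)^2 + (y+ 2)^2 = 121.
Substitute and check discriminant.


Substitute y = 1.8620x + 28.1950: (x+ 8)^2 + (1.8620x+28.1950+ 2)^2 = 121
Expand to Ax^2 + Bx + C = 0, where b-k = 30.195
A = 1+m^2 = 4.467044
B = 2(m(b-k) - h) = 2(1.8620*30.195 + 8) = 128.44618
C = h^2 + (b-k)^2 - r^2 = 64 + 911.738025 - 121 = 854.738025
disc = B^2-4AC = 16498.4212 - 15272.6095 = 1225.8117
disc > 0

2 intersection points


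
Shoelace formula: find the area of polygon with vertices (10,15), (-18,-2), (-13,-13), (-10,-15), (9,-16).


sum(xi*y_{i+1}) = 10*(-2) - 18*(-13) - 13*(-15) - 10*(-16) + 9*15 = 704
sum(yi*x_{i+1}) = 15*(-18) - 2*(-13) - 13*(-10) - 15*9 - 16*10 = -409
Area = |704 + 409|/2 = 1113/2 = 556.5000

556.5000 sq units


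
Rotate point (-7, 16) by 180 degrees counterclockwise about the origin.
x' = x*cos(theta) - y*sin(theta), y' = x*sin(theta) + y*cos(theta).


cos(180) = -1, sin(180) = 0
x' = -7*(-1) - 16*0 = 7
y' = -7*0 + 16*(-1) = -16

(7, -16)


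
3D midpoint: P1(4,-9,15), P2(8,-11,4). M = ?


Mx = (4+8)/2 = 6.0000
My = (-9- 11)/2 = -10.0000
Mz = (15+4)/2 = 9.5000

M = (6.0000, -10.0000, 9.5000)


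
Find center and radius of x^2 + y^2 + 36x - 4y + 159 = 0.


h = -D/2 = -36/2 = -18
k = -E/2 = 4/2 = 2
r^2 = h^2 + k^2 - F = 324 + 4 - 159 = 169
r = 13

Center (-18, 2), radius = 13


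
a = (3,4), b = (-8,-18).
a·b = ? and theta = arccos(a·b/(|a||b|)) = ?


a·b = 3*(-8) + 4*(-18) = -24 - 72 = -96
|a| = sqrt(9+16) = 5.0000
|b| = sqrt(64+324) = 19.6977
cos(theta) = -96/(sqrt(25)*sqrt(388)) = -96/sqrt(9700) = -0.974732
theta = arccos(-96/sqrt(9700)) = 167.0926 degrees

a·b = -96, theta = 167.0926 deg


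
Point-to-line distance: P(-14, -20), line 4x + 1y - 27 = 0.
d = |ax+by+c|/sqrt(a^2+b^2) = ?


|4*(-14) + 1*(-20) - 27| = |-103| = 103
sqrt(16 + 1) = sqrt(17) = 4.1231
d = 103/sqrt(17) = 24.9812

24.9812


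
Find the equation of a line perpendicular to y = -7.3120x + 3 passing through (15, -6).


Perpendicular slope = -1/m1 = -1/(-7.3120) = 0.1368
b2 = y0 - m2*x0 = -6 + 15/(-7.3120) = -6 - 2.0514 = -8.0514

y = 0.1368x - 8.0514


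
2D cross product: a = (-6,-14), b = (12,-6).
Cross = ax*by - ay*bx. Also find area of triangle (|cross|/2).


cross = -6*(-6) + 14*12 = 36 + 168 = 204
Triangle area = |204|/2 = 204/2 = 102.0000

cross = 204, triangle area = 102.0000


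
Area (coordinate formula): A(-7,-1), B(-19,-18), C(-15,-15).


-7*(-18+ 15) = 21
-19*(-15+ 1) = 266
-15*(-1+ 18) = -255
sum = 32
Area = |32|/2 = 16.0000

16.0000 sq units


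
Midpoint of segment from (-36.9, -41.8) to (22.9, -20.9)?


Mx = (-36.9 + 22.9)/2 = -14.0/2 = -7.0000
My = (-41.8 - 20.9)/2 = -62.7/2 = -31.3500

(-7.0000, -31.3500)


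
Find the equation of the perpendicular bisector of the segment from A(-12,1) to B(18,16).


Midpoint = (3, 8.5)
Slope of AB = dy/dx = 15/30 = 0.5000
Perp slope = -dx/dy = -30/15 = -2.0000
b = My - (perp slope)*Mx = 8.5 + (30*3)/15 = 8.5 + 6.0000 = 14.5000

y = -2.0000x + 14.5000


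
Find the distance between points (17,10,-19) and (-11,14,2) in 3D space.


dx=-28, dy=4, dz=21
d = sqrt(784+16+441) = sqrt(1241) = 35.2278

35.2278


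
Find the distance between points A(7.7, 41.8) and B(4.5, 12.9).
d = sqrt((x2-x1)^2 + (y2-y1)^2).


dx = 4.5 - 7.7 = -3.2
dy = 12.9 - 41.8 = -28.9
d = sqrt(10.24 + 835.21) = sqrt(845.45) = 29.0766

29.0766


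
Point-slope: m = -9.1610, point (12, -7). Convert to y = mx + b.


y + 7 = -9.1610(x - 12)
y = -9.1610x - 7 + 9.1610*12
y = -9.1610x + 102.9320

y = -9.1610x + 102.9320


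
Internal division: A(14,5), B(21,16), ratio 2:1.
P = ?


Px = (2*21 + 1*14)/3 = 56/3 = 18.6667
Py = (2*16 + 1*5)/3 = 37/3 = 12.3333

P = (18.6667, 12.3333)


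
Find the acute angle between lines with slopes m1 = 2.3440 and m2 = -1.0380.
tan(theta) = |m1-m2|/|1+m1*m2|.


m1-m2 = 3.382
1+m1*m2 = -1.433072
tan(theta) = |3.382/(-1.433072)| = 2.359965
theta = arctan(|3.382/(-1.433072)|) = 67.0359 degrees (acute angle)

67.0359 degrees


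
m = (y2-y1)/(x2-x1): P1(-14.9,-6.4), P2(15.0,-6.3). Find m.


dy = -6.3 + 6.4 = 0.1
dx = 15.0 + 14.9 = 29.9
m = 0.1/29.9 = 0.0033

m = 0.0033


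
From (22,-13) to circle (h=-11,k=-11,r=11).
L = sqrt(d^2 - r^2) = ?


d = sqrt((22+ 11)^2 + (-13+ 11)^2) = sqrt(1089+4) = 33.0606
L = sqrt(1093.0000 - 121) = sqrt(972.0000) = 31.1769

31.1769


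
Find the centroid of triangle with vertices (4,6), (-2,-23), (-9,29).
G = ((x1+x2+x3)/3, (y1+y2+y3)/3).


Gx = (4- 2- 9)/3 = -7/3 = -2.3333
Gy = (6- 23+29)/3 = 12/3 = 4.0000

G = (-2.3333, 4.0000)


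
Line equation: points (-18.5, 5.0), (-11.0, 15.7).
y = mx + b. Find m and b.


m = (10.7)/(7.5) = 1.4267
b = y1 - m*x1 = 5.0 - (10.7*(-18.5))/(7.5) = 5.0 + 26.3933 = 31.3933

y = 1.4267x + 31.3933


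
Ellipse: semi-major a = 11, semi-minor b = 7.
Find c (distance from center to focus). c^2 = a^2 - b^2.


c^2 = 11^2 - 7^2 = 121 - 49 = 72
c = sqrt(72) = 8.4853

c = 8.4853


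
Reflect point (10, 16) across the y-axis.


Reflection rule for y-axis: (-x, y)
(10, 16) -> (-10, 16)

(-10, 16)


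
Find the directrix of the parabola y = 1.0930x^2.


a = 1.0930
1/(4a) = 0.2287
directrix: y = -0.2287 = -0.2287

y = -0.2287


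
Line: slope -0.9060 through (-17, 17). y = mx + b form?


y - 17 = -0.9060(x + 17)
y = -0.9060x + 17 + 0.9060*(-17)
y = -0.9060x + 1.5980

y = -0.9060x + 1.5980


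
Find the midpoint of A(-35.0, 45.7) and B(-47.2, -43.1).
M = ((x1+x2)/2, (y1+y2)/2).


Mx = (-35.0 - 47.2)/2 = -82.2/2 = -41.1000
My = (45.7 - 43.1)/2 = 2.6/2 = 1.3000

(-41.1000, 1.3000)


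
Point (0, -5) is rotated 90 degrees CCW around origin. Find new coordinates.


cos(90) = 0, sin(90) = 1
x' = 0*0 + 5*1 = 5
y' = 0*1 - 5*0 = 0

(5, 0)


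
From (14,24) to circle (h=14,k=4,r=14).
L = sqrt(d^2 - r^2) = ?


d = sqrt((14-14)^2 + (24-4)^2) = sqrt(0+400) = 20.0000
L = sqrt(400.0000 - 196) = sqrt(204.0000) = 14.2829

14.2829


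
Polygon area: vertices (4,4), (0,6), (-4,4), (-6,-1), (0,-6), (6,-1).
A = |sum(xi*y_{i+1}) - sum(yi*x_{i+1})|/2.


sum(xi*y_{i+1}) = 4*6 + 0*4 - 4*(-1) - 6*(-6) + 0*(-1) + 6*4 = 88
sum(yi*x_{i+1}) = 4*0 + 6*(-4) + 4*(-6) - 1*0 - 6*6 - 1*4 = -88
Area = |88 + 88|/2 = 176/2 = 88.0000

88.0000 sq units


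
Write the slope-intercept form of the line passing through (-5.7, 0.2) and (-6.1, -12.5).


m = (-12.7)/(-0.4) = 31.7500
b = y1 - m*x1 = 0.2 - (-12.7*(-5.7))/(-0.4) = 0.2 + 180.9750 = 181.1750

y = 31.7500x + 181.1750


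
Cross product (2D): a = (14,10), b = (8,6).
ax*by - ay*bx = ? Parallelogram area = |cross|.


cross = 14*6 - 10*8 = 84 - 80 = 4
Parallelogram area = |4| = 4

cross = 4, parallelogram area = 4


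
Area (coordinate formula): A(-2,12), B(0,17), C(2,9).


-2*(17-9) = -16
0*(9-12) = 0
2*(12-17) = -10
sum = -26
Area = |-26|/2 = 13.0000

13.0000 sq units


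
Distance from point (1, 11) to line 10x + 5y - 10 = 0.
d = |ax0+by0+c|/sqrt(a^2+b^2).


|10*1 + 5*11 - 10| = |55| = 55
sqrt(100 + 25) = sqrt(125) = 11.1803
d = 55/sqrt(125) = 4.9193

4.9193


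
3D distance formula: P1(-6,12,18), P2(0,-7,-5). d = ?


dx=6, dy=-19, dz=-23
d = sqrt(36+361+529) = sqrt(926) = 30.4302

30.4302


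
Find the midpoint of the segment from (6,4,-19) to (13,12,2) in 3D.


Mx = (6+13)/2 = 9.5000
My = (4+12)/2 = 8.0000
Mz = (-19+2)/2 = -8.5000

M = (9.5000, 8.0000, -8.5000)


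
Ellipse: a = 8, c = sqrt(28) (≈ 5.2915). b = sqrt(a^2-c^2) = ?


b^2 = 8^2 - (sqrt(28))^2 = 64 - 28 = 36
b = sqrt(36) = 6

b = 6


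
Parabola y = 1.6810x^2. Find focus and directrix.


a = 1.6810
1/(4a) = 0.1487
Focus = (0, 0.1487)
Directrix: y = -0.1487

Focus = (0, 0.1487), Directrix: y = -0.1487


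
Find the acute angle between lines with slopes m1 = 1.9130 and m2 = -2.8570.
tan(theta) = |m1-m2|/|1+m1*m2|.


m1-m2 = 4.77
1+m1*m2 = -4.465441
tan(theta) = |4.77/(-4.465441)| = 1.068204
theta = arctan(|4.77/(-4.465441)|) = 46.8888 degrees (acute angle)

46.8888 degrees


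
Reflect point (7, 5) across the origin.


Reflection rule for origin: (-x, -y)
(7, 5) -> (-7, -5)

(-7, -5)


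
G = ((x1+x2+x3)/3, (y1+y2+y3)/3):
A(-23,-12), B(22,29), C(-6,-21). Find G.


Gx = (-23+22- 6)/3 = -7/3 = -2.3333
Gy = (-12+29- 21)/3 = -4/3 = -1.3333

G = (-2.3333, -1.3333)


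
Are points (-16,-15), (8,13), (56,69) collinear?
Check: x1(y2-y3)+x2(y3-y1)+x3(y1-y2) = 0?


-16*(13-69) + 8*(69+ 15) + 56*(-15-13)
= 896 + 672 - 1568 = 0

Yes, collinear (determinant = 0)


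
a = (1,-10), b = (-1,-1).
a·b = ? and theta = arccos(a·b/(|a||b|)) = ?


a·b = 1*(-1) - 10*(-1) = -1 + 10 = 9
|a| = sqrt(1+100) = 10.0499
|b| = sqrt(1+1) = 1.4142
cos(theta) = 9/(sqrt(101)*sqrt(2)) = 9/sqrt(202) = 0.633238
theta = arccos(9/sqrt(202)) = 50.7106 degrees

a·b = 9, theta = 50.7106 deg


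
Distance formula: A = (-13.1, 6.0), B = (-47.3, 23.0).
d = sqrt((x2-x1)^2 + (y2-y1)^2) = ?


dx = -47.3 + 13.1 = -34.2
dy = 23.0 - 6.0 = 17.0
d = sqrt(1169.64 + 289.0) = sqrt(1458.64) = 38.1921

38.1921


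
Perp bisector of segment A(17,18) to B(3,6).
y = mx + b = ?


Midpoint = (10, 12)
Slope of AB = dy/dx = -12/(-14) = 0.8571
Perp slope = -dx/dy = -14/12 = -1.1667
b = My - (perp slope)*Mx = 12 + (-14*10)/(-12) = 12 + 11.6667 = 23.6667

y = -1.1667x + 23.6667


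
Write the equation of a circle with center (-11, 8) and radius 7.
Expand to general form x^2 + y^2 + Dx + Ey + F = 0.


(x+ 11)^2 + (y-8)^2 = 7^2
D = -2h = 22, E = -2k = -16
F = h^2+k^2-r^2 = 121+64-49 = 136

x^2 + y^2 + 22x - 16y + 136 = 0


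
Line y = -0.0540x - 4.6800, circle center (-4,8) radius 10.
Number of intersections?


Substitute y = -0.0540x - 4.6800: (x+ 4)^2 + (-0.0540x- 4.6800-8)^2 = 100
Expand to Ax^2 + Bx + C = 0, where b-k = -12.68
A = 1+m^2 = 1.002916
B = 2(m(b-k) - h) = 2(-0.0540*(-12.68) + 4) = 9.36944
C = h^2 + (b-k)^2 - r^2 = 16 + 160.7824 - 100 = 76.7824
disc = B^2-4AC = 87.7864 - 308.0252 = -220.2388
disc < 0

0 intersection points


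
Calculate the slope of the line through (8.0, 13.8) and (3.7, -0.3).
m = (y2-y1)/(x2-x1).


dy = -0.3 - 13.8 = -14.1
dx = 3.7 - 8.0 = -4.3
m = -14.1/(-4.3) = 3.2791

m = 3.2791


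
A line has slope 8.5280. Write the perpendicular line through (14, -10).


Perpendicular slope = -1/m1 = -1/8.5280 = -0.1173
b2 = y0 - m2*x0 = -10 + 14/8.5280 = -10 + 1.6417 = -8.3583

y = -0.1173x - 8.3583


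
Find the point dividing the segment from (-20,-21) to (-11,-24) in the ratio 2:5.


Px = (2*(-11) + 5*(-20))/7 = -122/7 = -17.4286
Py = (2*(-24) + 5*(-21))/7 = -153/7 = -21.8571

P = (-17.4286, -21.8571)


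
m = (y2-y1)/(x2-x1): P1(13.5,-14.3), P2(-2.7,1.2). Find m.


dy = 1.2 + 14.3 = 15.5
dx = -2.7 - 13.5 = -16.2
m = 15.5/(-16.2) = -0.9568

m = -0.9568


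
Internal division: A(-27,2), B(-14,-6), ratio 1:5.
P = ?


Px = (1*(-14) + 5*(-27))/6 = -149/6 = -24.8333
Py = (1*(-6) + 5*2)/6 = 4/6 = 0.6667

P = (-24.8333, 0.6667)


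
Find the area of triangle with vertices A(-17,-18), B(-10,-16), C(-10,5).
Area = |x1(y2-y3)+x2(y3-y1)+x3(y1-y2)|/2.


-17*(-16-5) = 357
-10*(5+ 18) = -230
-10*(-18+ 16) = 20
sum = 147
Area = |147|/2 = 73.5000

73.5000 sq units


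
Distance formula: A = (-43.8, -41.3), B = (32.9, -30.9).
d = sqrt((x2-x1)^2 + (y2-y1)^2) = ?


dx = 32.9 + 43.8 = 76.7
dy = -30.9 + 41.3 = 10.4
d = sqrt(5882.89 + 108.16) = sqrt(5991.05) = 77.4019

77.4019


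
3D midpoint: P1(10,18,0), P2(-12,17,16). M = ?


Mx = (10- 12)/2 = -1.0000
My = (18+17)/2 = 17.5000
Mz = (0+16)/2 = 8.0000

M = (-1.0000, 17.5000, 8.0000)


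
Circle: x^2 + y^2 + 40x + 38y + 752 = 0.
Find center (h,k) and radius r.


h = -D/2 = -40/2 = -20
k = -E/2 = -38/2 = -19
r^2 = h^2 + k^2 - F = 400 + 361 - 752 = 9
r = 3

Center (-20, -19), radius = 3


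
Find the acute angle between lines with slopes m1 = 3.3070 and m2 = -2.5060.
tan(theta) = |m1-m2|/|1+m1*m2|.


m1-m2 = 5.813
1+m1*m2 = -7.287342
tan(theta) = |5.813/(-7.287342)| = 0.797685
theta = arctan(|5.813/(-7.287342)|) = 38.5788 degrees (acute angle)

38.5788 degrees


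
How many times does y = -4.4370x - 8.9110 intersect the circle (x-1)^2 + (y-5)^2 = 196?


Substitute y = -4.4370x - 8.9110: (x-1)^2 + (-4.4370x- 8.9110-5)^2 = 196
Expand to Ax^2 + Bx + C = 0, where b-k = -13.911
A = 1+m^2 = 20.686969
B = 2(m(b-k) - h) = 2(-4.4370*(-13.911) - 1) = 121.446214
C = h^2 + (b-k)^2 - r^2 = 1 + 193.515921 - 196 = -1.484079
disc = B^2-4AC = 14749.1829 + 122.8044 = 14871.9873
disc > 0

2 intersection points


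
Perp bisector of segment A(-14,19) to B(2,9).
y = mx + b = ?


Midpoint = (-6, 14)
Slope of AB = dy/dx = -10/16 = -0.6250
Perp slope = -dx/dy = 16/10 = 1.6000
b = My - (perp slope)*Mx = 14 + (16*(-6))/(-10) = 14 + 9.6000 = 23.6000

y = 1.6000x + 23.6000


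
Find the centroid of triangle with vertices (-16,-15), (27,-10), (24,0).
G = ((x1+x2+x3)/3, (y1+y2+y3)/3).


Gx = (-16+27+24)/3 = 35/3 = 11.6667
Gy = (-15- 10+0)/3 = -25/3 = -8.3333

G = (11.6667, -8.3333)


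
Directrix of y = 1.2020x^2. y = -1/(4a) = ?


a = 1.2020
1/(4a) = 0.2080
directrix: y = -0.2080 = -0.2080

y = -0.2080


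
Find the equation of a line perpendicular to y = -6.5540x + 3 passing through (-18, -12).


Perpendicular slope = -1/m1 = -1/(-6.5540) = 0.1526
b2 = y0 - m2*x0 = -12 - 18/(-6.5540) = -12 + 2.7464 = -9.2536

y = 0.1526x - 9.2536


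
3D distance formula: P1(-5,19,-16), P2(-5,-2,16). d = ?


dx=0, dy=-21, dz=32
d = sqrt(0+441+1024) = sqrt(1465) = 38.2753

38.2753


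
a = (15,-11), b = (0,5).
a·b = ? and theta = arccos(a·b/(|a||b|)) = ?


a·b = 15*0 - 11*5 = 0 - 55 = -55
|a| = sqrt(225+121) = 18.6011
|b| = sqrt(0+25) = 5.0000
cos(theta) = -55/(sqrt(346)*sqrt(25)) = -55/sqrt(8650) = -0.591364
theta = arccos(-55/sqrt(8650)) = 126.2538 degrees

a·b = -55, theta = 126.2538 deg


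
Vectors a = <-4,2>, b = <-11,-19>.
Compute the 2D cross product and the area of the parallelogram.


cross = -4*(-19) - 2*(-11) = 76 + 22 = 98
Parallelogram area = |98| = 98

cross = 98, parallelogram area = 98


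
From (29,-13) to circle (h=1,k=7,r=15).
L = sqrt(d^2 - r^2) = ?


d = sqrt((29-1)^2 + (-13-7)^2) = sqrt(784+400) = 34.4093
L = sqrt(1184.0000 - 225) = sqrt(959.0000) = 30.9677

30.9677


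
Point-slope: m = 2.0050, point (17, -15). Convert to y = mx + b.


y + 15 = 2.0050(x - 17)
y = 2.0050x - 15 - 2.0050*17
y = 2.0050x - 49.0850

y = 2.0050x - 49.0850


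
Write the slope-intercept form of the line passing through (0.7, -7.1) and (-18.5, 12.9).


m = (20.0)/(-19.2) = -1.0417
b = y1 - m*x1 = -7.1 - (20.0*0.7)/(-19.2) = -7.1 + 0.7292 = -6.3708

y = -1.0417x - 6.3708


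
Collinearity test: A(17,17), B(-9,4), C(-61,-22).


17*(4+ 22) - 9*(-22-17) - 61*(17-4)
= 442 + 351 - 793 = 0

Yes, collinear (determinant = 0)


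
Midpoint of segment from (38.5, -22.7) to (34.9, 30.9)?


Mx = (38.5 + 34.9)/2 = 73.4/2 = 36.7000
My = (-22.7 + 30.9)/2 = 8.2/2 = 4.1000

(36.7000, 4.1000)


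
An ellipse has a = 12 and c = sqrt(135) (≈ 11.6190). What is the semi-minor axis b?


b^2 = 12^2 - (sqrt(135))^2 = 144 - 135 = 9
b = sqrt(9) = 3

b = 3


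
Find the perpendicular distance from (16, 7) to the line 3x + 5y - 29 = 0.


|3*16 + 5*7 - 29| = |54| = 54
sqrt(9 + 25) = sqrt(34) = 5.8310
d = 54/sqrt(34) = 9.2609

9.2609


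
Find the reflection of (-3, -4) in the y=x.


Reflection rule for y=x: (y, x)
(-3, -4) -> (-4, -3)

(-4, -3)


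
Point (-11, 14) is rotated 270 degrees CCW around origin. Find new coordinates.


cos(270) = 0, sin(270) = -1
x' = -11*0 - 14*(-1) = 14
y' = -11*(-1) + 14*0 = 11

(14, 11)


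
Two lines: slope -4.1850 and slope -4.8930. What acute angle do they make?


m1-m2 = 0.708
1+m1*m2 = 21.477205
tan(theta) = |0.708/21.477205| = 0.032965
theta = arctan(|0.708/21.477205|) = 1.8881 degrees (acute angle)

1.8881 degrees


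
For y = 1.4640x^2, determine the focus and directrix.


a = 1.4640
1/(4a) = 0.1708
Focus = (0, 0.1708)
Directrix: y = -0.1708

Focus = (0, 0.1708), Directrix: y = -0.1708


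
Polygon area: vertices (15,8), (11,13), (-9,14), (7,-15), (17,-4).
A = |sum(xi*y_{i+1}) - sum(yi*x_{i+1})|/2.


sum(xi*y_{i+1}) = 15*13 + 11*14 - 9*(-15) + 7*(-4) + 17*8 = 592
sum(yi*x_{i+1}) = 8*11 + 13*(-9) + 14*7 - 15*17 - 4*15 = -246
Area = |592 + 246|/2 = 838/2 = 419.0000

419.0000 sq units


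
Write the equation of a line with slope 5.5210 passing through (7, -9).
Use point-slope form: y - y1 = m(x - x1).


y + 9 = 5.5210(x - 7)
y = 5.5210x - 9 - 5.5210*7
y = 5.5210x - 47.6470

y = 5.5210x - 47.6470


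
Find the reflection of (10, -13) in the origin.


Reflection rule for origin: (-x, -y)
(10, -13) -> (-10, 13)

(-10, 13)


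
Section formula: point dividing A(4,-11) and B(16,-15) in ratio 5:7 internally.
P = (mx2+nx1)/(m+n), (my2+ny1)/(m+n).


Px = (5*16 + 7*4)/12 = 108/12 = 9.0000
Py = (5*(-15) + 7*(-11))/12 = -152/12 = -12.6667

P = (9.0000, -12.6667)


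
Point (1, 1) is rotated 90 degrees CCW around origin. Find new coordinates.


cos(90) = 0, sin(90) = 1
x' = 1*0 - 1*1 = -1
y' = 1*1 + 1*0 = 1

(-1, 1)


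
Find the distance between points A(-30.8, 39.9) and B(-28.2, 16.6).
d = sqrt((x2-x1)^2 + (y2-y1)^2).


dx = -28.2 + 30.8 = 2.6
dy = 16.6 - 39.9 = -23.3
d = sqrt(6.76 + 542.89) = sqrt(549.65) = 23.4446

23.4446


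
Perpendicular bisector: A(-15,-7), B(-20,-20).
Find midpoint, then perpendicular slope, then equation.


Midpoint = (-17.5, -13.5)
Slope of AB = dy/dx = -13/(-5) = 2.6000
Perp slope = -dx/dy = -5/13 = -0.3846
b = My - (perp slope)*Mx = -13.5 + (-5*(-17.5))/(-13) = -13.5 - 6.7308 = -20.2308

y = -0.3846x - 20.2308


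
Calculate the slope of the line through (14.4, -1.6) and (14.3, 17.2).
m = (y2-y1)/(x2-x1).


dy = 17.2 + 1.6 = 18.8
dx = 14.3 - 14.4 = -0.1
m = 18.8/(-0.1) = -188.0000

m = -188.0000


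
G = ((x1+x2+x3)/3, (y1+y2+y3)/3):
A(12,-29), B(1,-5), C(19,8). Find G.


Gx = (12+1+19)/3 = 32/3 = 10.6667
Gy = (-29- 5+8)/3 = -26/3 = -8.6667

G = (10.6667, -8.6667)
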